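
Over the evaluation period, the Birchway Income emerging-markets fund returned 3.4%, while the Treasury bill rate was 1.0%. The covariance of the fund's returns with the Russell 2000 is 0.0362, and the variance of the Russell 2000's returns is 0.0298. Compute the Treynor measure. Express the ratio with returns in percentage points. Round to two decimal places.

β = Cov / Var = 0.0362 / 0.0298 = 1.2148
Treynor = (Rp − Rf) / β = (3.4% − 1.0%) / 1.2148 = 2.40 / 1.2148 = 1.9756

1.98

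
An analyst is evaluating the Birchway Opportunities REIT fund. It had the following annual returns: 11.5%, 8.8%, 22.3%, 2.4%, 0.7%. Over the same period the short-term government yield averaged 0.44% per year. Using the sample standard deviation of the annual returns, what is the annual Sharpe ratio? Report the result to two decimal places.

1.01

r̄ = (11.5 + 8.8 + 22.3 + 2.4 + 0.7) / 5 = 45.70 / 5 = 9.1400%
Σ(r − r̄)² = (11.5 − 9.1400)² + (8.8 − 9.1400)² + (22.3 − 9.1400)² + … = 295.5320
sample σ = √(295.5320 / 4) = √73.8830 = 8.5955%
Sharpe = (r̄ − rf) / σ = (9.1400 − 0.44) / 8.5955 = 8.7000 / 8.5955 = 1.0122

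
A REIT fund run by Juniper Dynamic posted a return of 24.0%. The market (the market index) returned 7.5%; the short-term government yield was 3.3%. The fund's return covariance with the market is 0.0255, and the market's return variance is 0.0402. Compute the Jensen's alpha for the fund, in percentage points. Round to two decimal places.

β = Cov / Var = 0.0255 / 0.0402 = 0.6343
E[R] = Rf + β(Rm − Rf) = 3.3% + 0.6343 × (7.5% − 3.3%) = 5.9641%
α = Rp − E[R] = 24.0% − 5.9641% = 18.0359

18.04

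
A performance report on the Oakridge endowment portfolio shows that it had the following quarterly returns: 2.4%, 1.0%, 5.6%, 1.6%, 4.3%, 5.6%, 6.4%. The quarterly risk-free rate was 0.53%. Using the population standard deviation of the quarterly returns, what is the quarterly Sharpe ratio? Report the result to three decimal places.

Mean return r̄ = 26.90 / 7 = 3.8429%
Σ(r − r̄)² = (2.4 − 3.8429)² + (1 − 3.8429)² + (5.6 − 3.8429)² + … = 28.1171
σ = √[28.1171 / 7] = 2.0042%
Sharpe = (r̄ − rf) / σ = (3.8429 − 0.53) / 2.0042 = 3.3129 / 2.0042 = 1.6530

1.653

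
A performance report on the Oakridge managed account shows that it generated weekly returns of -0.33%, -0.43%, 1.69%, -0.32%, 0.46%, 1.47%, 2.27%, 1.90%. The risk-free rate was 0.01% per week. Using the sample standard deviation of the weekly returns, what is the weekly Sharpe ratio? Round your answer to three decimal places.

r̄ = (-0.33 − 0.43 + 1.69 − 0.32 + 0.46 + 1.47 + 2.27 + 1.9) / 8 = 0.8388%
Σ(r − r̄)² = (-0.33 − 0.8388)² + (-0.43 − 0.8388)² + (1.69 − 0.8388)² + … = 8.7597
σ = √[8.7597 / 7] = 1.1187%
Sharpe = (r̄ − rf) / σ = (0.8388 − 0.01) / 1.1187 = 0.8288 / 1.1187 = 0.7409

0.741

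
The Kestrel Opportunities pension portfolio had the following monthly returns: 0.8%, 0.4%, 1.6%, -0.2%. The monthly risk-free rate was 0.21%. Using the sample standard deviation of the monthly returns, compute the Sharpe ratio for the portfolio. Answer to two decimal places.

0.58

μ = (0.8 + 0.4 + 1.6 − 0.2) / 4 = 0.6500%
Σ(r − μ)² = (0.8 − 0.6500)² + (0.4 − 0.6500)² + (1.6 − 0.6500)² + … = 1.7100
sample σ = √(1.7100 / 3) = √0.5700 = 0.7550%
Sharpe = (μ − rf) / σ = (0.6500 − 0.21) / 0.7550 = 0.4400 / 0.7550 = 0.5828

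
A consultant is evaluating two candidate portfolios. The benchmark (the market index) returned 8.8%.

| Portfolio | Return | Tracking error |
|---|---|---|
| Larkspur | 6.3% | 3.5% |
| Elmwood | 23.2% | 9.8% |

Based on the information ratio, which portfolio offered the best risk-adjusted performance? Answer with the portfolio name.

Elmwood

Larkspur: IR = (6.3% − 8.8%) / 3.5% = -0.714
Elmwood: IR = (23.2% − 8.8%) / 9.8% = 1.469
Highest: Elmwood (1.469).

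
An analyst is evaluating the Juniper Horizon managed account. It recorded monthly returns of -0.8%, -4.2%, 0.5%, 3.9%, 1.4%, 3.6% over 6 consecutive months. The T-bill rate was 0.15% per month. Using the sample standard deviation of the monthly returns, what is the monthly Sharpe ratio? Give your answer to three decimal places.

0.194

r̄ = (-0.8 − 4.2 + 0.5 + 3.9 + 1.4 + 3.6) / 6 = 0.7333%
Sample std dev = √[45.4333 / 5] = 3.0144%
Sharpe = (r̄ − rf) / σ = (0.7333 − 0.15) / 3.0144 = 0.5833 / 3.0144 = 0.1935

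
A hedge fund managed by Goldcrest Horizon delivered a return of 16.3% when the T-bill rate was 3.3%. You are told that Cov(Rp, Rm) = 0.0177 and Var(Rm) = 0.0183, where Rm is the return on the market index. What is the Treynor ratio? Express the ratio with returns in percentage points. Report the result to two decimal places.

13.44

β = Cov / Var = 0.0177 / 0.0183 = 0.9672
Treynor = (Rp − Rf) / β = (16.3% − 3.3%) / 0.9672 = 13.00 / 0.9672 = 13.4409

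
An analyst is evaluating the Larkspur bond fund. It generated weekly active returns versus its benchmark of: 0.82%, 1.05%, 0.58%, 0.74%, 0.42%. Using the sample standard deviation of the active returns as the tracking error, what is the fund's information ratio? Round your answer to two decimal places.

3.02

μ = (0.82 + 1.05 + 0.58 + 0.74 + 0.42) / 5 = 0.7220%
Sample σ = √[Σ(r − μ)² / 4] = √[0.2289 / 4] = √0.0572 = 0.2392%
IR = μ / tracking error = 0.7220 / 0.2392 = 3.0184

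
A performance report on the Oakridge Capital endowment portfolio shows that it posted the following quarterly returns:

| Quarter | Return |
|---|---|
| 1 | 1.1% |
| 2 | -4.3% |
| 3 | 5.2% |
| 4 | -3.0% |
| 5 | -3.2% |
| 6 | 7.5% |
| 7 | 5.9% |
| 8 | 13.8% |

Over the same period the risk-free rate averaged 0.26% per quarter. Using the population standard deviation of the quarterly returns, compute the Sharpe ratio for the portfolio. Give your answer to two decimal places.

Mean return r̄ = 23.00 / 8 = 2.8750%
Σ(r − r̄)² = 281.3550; population σ = √(281.3550/8) = 5.9304%
Sharpe = (r̄ − rf) / σ = (2.8750 − 0.26) / 5.9304 = 2.6150 / 5.9304 = 0.4409

0.44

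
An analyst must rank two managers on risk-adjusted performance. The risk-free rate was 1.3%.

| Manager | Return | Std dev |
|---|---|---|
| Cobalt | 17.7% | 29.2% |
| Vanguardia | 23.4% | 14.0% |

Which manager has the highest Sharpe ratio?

Cobalt: Sharpe ratio = (17.7% − 1.3%) / 29.2% = 0.562
Vanguardia: Sharpe ratio = (23.4% − 1.3%) / 14.0% = 1.579
Highest: Vanguardia (1.579).

Vanguardia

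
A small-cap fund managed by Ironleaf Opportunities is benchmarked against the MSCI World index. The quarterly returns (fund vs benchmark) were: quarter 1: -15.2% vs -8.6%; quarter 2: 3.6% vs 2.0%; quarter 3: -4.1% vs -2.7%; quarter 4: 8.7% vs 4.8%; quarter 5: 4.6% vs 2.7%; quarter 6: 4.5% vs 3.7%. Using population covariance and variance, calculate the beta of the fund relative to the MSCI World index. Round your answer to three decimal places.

r̄p = 0.3500%,  r̄m = 0.3167%
Cov = Σ(rp − r̄p)(rm − r̄m) / 6 = 36.5258
Var(rm) = Σ(rm − r̄m)² / 6 = 21.4447
β = Cov / Var = 36.5258 / 21.4447 = 1.7033

1.703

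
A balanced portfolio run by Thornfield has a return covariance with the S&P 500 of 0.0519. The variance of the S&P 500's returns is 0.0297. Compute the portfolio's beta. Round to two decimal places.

β = Cov(Rp, Rm) / Var(Rm) = 0.0519 / 0.0297 = 1.7475

1.75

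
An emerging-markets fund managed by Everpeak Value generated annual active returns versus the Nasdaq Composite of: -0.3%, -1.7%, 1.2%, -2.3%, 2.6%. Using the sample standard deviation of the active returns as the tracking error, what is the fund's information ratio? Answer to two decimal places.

Mean return r̄ = -0.50 / 5 = -0.1000%
Σ(r − r̄)² = 16.4200; sample σ = √(16.4200/4) = 2.0261%
IR = r̄ / tracking error = -0.1000 / 2.0261 = -0.0494

-0.05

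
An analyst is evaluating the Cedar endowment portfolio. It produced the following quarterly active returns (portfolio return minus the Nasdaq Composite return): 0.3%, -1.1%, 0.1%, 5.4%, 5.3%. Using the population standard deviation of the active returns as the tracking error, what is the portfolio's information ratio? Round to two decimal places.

0.72

r̄ = (0.3 − 1.1 + 0.1 + 5.4 + 5.3) / 5 = 10.00 / 5 = 2.0000%
Population std dev = √[38.5600 / 5] = 2.7770%
IR = r̄ / tracking error = 2.0000 / 2.7770 = 0.7202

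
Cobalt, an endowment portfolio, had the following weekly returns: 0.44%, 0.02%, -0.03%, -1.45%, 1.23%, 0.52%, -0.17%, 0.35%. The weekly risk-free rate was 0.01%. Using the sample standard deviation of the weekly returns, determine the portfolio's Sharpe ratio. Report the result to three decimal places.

0.135

Mean return r̄ = 0.910 / 8 = 0.1138%
Sample std dev = √[4.1286 / 7] = 0.7680%
Sharpe = (r̄ − rf) / σ = (0.1138 − 0.01) / 0.7680 = 0.1038 / 0.7680 = 0.1352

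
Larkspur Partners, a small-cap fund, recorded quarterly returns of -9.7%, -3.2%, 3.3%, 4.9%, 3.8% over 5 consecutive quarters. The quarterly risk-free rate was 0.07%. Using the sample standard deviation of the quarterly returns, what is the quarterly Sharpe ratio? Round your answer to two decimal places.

-0.04

μ = (-9.7 − 3.2 + 3.3 + 4.9 + 3.8) / 5 = -0.90 / 5 = -0.1800%
Σ(r − μ)² = 153.5080; sample σ = √(153.5080/4) = 6.1949%
Sharpe = (μ − rf) / σ = (-0.1800 − 0.07) / 6.1949 = -0.2500 / 6.1949 = -0.0404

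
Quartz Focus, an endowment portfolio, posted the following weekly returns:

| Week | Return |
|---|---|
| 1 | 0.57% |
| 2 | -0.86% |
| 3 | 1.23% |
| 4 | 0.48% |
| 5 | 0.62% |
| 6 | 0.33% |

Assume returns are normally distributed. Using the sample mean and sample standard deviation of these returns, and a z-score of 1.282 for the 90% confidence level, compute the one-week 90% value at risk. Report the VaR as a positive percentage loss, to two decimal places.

0.49

Mean return μ = 2.370 / 6 = 0.3950%
Sample std dev = √[2.3650 / 5] = 0.6877%
VaR = −(μ − z·σ) = −(0.3950 − 1.282 × 0.6877) = −(-0.4866) = 0.4866%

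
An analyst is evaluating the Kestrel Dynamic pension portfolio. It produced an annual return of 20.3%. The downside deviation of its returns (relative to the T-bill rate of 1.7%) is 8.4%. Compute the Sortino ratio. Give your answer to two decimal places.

2.21

Sortino = (Rp − Rf) / σd = (20.3% − 1.7%) / 8.4% = 18.60% / 8.4% = 2.2143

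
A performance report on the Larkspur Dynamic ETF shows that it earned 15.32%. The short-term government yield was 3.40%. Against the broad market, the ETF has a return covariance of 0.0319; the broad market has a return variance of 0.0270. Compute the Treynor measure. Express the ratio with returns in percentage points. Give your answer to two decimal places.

β = Cov / Var = 0.0319 / 0.0270 = 1.1815
Treynor = (Rp − Rf) / β = (15.32% − 3.40%) / 1.1815 = 11.92 / 1.1815 = 10.0889

10.09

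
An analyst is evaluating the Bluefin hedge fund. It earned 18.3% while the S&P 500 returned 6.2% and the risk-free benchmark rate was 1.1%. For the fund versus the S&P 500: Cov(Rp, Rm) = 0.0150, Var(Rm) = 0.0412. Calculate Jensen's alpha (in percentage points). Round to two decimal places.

β = Cov / Var = 0.0150 / 0.0412 = 0.3641
E[R] = Rf + β(Rm − Rf) = 1.1% + 0.3641 × (6.2% − 1.1%) = 2.9569%
α = Rp − E[R] = 18.3% − 2.9569% = 15.3431

15.34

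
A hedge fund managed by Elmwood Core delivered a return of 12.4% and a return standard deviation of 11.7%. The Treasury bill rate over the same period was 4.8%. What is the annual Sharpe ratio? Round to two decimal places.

Sharpe = (Rp − Rf) / σp = (12.4% − 4.8%) / 11.7% = 7.60% / 11.7% = 0.6496

0.65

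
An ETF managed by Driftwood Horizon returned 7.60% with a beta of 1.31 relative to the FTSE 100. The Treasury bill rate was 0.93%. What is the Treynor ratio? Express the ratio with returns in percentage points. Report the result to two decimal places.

Treynor = (Rp − Rf) / β = (7.60% − 0.93%) / 1.31 = 6.67 / 1.31 = 5.0916

5.09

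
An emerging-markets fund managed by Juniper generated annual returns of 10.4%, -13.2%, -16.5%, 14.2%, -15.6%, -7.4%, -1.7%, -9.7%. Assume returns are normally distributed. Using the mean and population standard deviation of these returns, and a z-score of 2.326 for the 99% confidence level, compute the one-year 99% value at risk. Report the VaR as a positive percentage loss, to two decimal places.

30.37

Mean return r̄ = -39.50 / 8 = -4.9375%
Σ(r − r̄)² = (10.4 − (-4.9375))² + (-13.2 − (-4.9375))² + … = 956.3588
population σ = √(956.3588 / 8) = √119.5449 = 10.9337%
VaR = −(r̄ − z·σ) = −(-4.9375 − 2.326 × 10.9337) = −(-30.3693) = 30.3693%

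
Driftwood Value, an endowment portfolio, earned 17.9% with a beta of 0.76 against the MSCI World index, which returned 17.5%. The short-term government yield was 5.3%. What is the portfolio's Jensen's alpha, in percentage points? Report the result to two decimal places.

3.33

CAPM expected return = Rf + β(Rm − Rf) = 5.3% + 0.76 × (17.5% − 5.3%) = 5.3 + 0.76 × 12.20 = 14.5720%
Jensen's α = Rp − E[R] = 17.9% − 14.5720% = 3.3280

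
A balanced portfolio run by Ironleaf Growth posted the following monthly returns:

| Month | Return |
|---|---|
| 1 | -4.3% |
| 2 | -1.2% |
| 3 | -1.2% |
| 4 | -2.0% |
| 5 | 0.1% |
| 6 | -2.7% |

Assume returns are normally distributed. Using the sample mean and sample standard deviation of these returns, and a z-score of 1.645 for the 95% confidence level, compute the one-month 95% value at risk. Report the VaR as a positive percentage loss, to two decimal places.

4.37

Mean return r̄ = -11.30 / 6 = -1.8833%
Σ(r − r̄)² = (-4.3 − (-1.8833))² + (-1.2 − (-1.8833))² + (-1.2 − (-1.8833))² + … = 11.3883
sample σ = √(11.3883 / 5) = √2.2777 = 1.5092%
VaR = −(r̄ − z·σ) = −(-1.8833 − 1.645 × 1.5092) = −(-4.3659) = 4.3659%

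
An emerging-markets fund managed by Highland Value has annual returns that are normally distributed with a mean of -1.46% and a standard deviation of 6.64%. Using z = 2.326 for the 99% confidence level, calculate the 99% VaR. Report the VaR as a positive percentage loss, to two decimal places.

VaR (as % loss) = −(μ − z·σ) = −(-1.46% − 2.326 × 6.64%) = −(-16.90464%) = 16.90464%

16.90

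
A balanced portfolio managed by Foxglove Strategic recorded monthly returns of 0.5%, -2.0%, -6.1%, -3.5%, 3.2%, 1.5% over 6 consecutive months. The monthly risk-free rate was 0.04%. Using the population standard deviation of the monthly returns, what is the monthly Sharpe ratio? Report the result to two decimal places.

-0.35

r̄ = (0.5 − 2 − 6.1 − 3.5 + 3.2 + 1.5) / 6 = -1.0667%
Σ(r − r̄)² = 59.3733; population σ = √(59.3733/6) = 3.1457%
Sharpe = (r̄ − rf) / σ = (-1.0667 − 0.04) / 3.1457 = -1.1067 / 3.1457 = -0.3518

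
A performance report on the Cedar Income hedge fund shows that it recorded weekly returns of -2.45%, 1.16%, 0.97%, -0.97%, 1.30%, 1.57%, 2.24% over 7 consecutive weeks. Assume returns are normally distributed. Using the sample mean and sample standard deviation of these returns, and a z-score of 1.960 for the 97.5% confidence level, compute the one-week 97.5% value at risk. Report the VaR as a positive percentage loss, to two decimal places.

2.69

r̄ = (-2.45 + 1.16 + 0.97 − 0.97 + 1.3 + 1.57 + 2.24) / 7 = 3.820 / 7 = 0.5457%
Sample σ = √[Σ(r − r̄)² / 6] = √[16.3178 / 6] = √2.7196 = 1.6491%
VaR = −(r̄ − z·σ) = −(0.5457 − 1.960 × 1.6491) = −(-2.6865) = 2.6865%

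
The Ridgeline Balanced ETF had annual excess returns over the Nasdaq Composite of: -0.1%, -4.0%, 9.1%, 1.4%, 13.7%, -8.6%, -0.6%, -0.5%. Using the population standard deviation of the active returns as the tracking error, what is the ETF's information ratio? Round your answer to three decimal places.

0.197

μ = (-0.1 − 4 + 9.1 + 1.4 + 13.7 − 8.6 − 0.6 − 0.5) / 8 = 1.3000%
Population std dev = √[349.5200 / 8] = 6.6098%
IR = μ / tracking error = 1.3000 / 6.6098 = 0.1967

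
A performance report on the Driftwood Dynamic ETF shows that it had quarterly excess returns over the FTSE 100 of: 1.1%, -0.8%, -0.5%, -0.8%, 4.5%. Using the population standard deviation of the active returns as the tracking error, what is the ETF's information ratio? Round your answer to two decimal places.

0.35

μ = (1.1 − 0.8 − 0.5 − 0.8 + 4.5) / 5 = 3.50 / 5 = 0.7000%
Population σ = √[Σ(r − μ)² / 5] = √[20.5400 / 5] = √4.1080 = 2.0268%
IR = μ / tracking error = 0.7000 / 2.0268 = 0.3454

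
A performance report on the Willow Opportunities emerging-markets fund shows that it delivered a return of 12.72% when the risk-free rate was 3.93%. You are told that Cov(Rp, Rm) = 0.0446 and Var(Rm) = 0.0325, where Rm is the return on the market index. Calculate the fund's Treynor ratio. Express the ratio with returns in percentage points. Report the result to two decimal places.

6.41

β = Cov / Var = 0.0446 / 0.0325 = 1.3723
Treynor = (Rp − Rf) / β = (12.72% − 3.93%) / 1.3723 = 8.79 / 1.3723 = 6.4053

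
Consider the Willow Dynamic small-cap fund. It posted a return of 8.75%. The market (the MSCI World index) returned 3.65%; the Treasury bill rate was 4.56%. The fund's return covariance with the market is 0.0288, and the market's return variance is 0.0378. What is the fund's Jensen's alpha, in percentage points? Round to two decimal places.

β = Cov / Var = 0.0288 / 0.0378 = 0.7619
E[R] = Rf + β(Rm − Rf) = 4.56% + 0.7619 × (3.65% − 4.56%) = 3.8667%
α = Rp − E[R] = 8.75% − 3.8667% = 4.8833

4.88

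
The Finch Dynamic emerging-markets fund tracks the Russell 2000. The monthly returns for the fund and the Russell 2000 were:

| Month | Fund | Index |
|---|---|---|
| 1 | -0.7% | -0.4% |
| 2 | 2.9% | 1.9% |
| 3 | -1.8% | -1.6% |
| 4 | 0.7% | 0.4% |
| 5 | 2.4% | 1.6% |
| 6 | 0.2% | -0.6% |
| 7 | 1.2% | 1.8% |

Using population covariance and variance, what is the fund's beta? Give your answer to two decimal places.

1.12

r̄p = 0.7000%,  r̄m = 0.4429%
Cov = Σ(rp − r̄p)(rm − r̄m) / 7 = 1.8086
Var(rm) = Σ(rm − r̄m)² / 7 = 1.6110
β = Cov / Var = 1.8086 / 1.6110 = 1.1227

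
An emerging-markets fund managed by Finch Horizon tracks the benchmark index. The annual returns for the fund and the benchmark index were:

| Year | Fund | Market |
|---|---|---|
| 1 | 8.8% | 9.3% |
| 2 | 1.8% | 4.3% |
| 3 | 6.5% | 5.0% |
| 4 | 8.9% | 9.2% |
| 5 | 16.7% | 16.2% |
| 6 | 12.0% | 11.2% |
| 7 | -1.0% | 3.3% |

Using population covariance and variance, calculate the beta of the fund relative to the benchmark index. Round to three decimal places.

1.260

r̄p = 7.6714%,  r̄m = 8.3571%
Cov = Σ(rp − r̄p)(rm − r̄m) / 7 = 22.4031
Var(rm) = Σ(rm − r̄m)² / 7 = 17.7853
β = Cov / Var = 22.4031 / 17.7853 = 1.2596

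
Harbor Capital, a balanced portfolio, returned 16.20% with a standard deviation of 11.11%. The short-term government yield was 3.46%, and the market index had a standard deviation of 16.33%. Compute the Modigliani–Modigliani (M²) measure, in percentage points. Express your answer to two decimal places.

22.19

Sharpe = (Rp − Rf) / σp = (16.20% − 3.46%) / 11.11% = 1.1467
M² = Rf + Sharpe × σm = 3.46% + 1.1467 × 16.33% = 22.1856%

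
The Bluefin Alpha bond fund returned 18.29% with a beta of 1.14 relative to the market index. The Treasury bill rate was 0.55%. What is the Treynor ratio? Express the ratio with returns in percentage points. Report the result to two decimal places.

15.56

Treynor = (Rp − Rf) / β = (18.29% − 0.55%) / 1.14 = 17.74 / 1.14 = 15.5614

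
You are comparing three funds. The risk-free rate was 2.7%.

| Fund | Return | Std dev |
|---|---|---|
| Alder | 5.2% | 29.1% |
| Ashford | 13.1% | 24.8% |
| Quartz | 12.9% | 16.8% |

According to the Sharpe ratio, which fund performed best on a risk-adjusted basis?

Alder: Sharpe ratio = (5.2% − 2.7%) / 29.1% = 0.086
Ashford: Sharpe ratio = (13.1% − 2.7%) / 24.8% = 0.419
Quartz: Sharpe ratio = (12.9% − 2.7%) / 16.8% = 0.607
Highest: Quartz (0.607).

Quartz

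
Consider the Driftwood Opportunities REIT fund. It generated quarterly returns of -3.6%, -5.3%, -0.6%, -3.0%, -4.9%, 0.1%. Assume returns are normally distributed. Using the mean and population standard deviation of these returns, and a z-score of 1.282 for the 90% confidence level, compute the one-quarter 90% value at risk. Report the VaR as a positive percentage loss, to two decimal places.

5.48

μ = (-3.6 − 5.3 − 0.6 − 3 − 4.9 + 0.1) / 6 = -2.8833%
Population std dev = √[24.5483 / 6] = 2.0227%
VaR = −(μ − z·σ) = −(-2.8833 − 1.282 × 2.0227) = −(-5.4764) = 5.4764%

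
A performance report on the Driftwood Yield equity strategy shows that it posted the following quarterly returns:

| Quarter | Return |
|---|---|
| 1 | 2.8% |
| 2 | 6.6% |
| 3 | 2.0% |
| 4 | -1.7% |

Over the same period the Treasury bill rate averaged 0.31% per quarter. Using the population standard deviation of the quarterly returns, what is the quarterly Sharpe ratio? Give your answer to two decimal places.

Mean return r̄ = 9.70 / 4 = 2.4250%
Σ(r − r̄)² = 34.7675; population σ = √(34.7675/4) = 2.9482%
Sharpe = (r̄ − rf) / σ = (2.4250 − 0.31) / 2.9482 = 2.1150 / 2.9482 = 0.7174

0.72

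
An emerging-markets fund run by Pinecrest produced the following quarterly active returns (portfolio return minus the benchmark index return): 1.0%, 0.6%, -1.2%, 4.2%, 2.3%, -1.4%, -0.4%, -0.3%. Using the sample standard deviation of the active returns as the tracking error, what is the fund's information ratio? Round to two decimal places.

0.32

r̄ = (1 + 0.6 − 1.2 + 4.2 + 2.3 − 1.4 − 0.4 − 0.3) / 8 = 0.6000%
Σ(r − r̄)² = (1 − 0.6000)² + (0.6 − 0.6000)² + (-1.2 − 0.6000)² + … = 25.0600
sample σ = √(25.0600 / 7) = √3.5800 = 1.8921%
IR = r̄ / tracking error = 0.6000 / 1.8921 = 0.3171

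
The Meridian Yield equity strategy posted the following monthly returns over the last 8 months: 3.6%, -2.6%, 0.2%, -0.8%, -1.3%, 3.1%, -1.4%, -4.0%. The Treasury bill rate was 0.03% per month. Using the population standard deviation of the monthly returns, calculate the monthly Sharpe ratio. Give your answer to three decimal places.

-0.175

Mean return r̄ = -3.20 / 8 = -0.4000%
Population std dev = √[48.3800 / 8] = 2.4592%
Sharpe = (r̄ − rf) / σ = (-0.4000 − 0.03) / 2.4592 = -0.4300 / 2.4592 = -0.1749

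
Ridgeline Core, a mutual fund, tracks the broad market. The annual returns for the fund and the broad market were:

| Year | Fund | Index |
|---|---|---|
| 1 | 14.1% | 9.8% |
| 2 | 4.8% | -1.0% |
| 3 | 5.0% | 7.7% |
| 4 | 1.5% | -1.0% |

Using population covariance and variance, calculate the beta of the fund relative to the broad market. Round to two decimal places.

r̄p = 6.3500%,  r̄m = 3.8750%
Cov = Σ(rp − r̄p)(rm − r̄m) / 4 = 17.9888
Var(rm) = Σ(rm − r̄m)² / 4 = 24.3169
β = Cov / Var = 17.9888 / 24.3169 = 0.7398

0.74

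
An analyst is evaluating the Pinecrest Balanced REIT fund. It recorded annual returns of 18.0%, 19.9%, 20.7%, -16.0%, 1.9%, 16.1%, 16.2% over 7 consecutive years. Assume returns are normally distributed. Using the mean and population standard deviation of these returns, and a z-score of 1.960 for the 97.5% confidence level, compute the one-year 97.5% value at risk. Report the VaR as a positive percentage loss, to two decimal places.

r̄ = (18 + 19.9 + 20.7 − 16 + 1.9 + 16.1 + 16.2) / 7 = 10.9714%
Population std dev = √[1087.1543 / 7] = 12.4623%
VaR = −(r̄ − z·σ) = −(10.9714 − 1.960 × 12.4623) = −(-13.4547) = 13.4547%

13.45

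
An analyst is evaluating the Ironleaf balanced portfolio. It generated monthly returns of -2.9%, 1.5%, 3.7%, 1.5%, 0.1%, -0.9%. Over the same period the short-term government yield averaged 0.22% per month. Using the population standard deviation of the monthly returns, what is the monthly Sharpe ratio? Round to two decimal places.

r̄ = (-2.9 + 1.5 + 3.7 + 1.5 + 0.1 − 0.9) / 6 = 3.00 / 6 = 0.5000%
Σ(r − r̄)² = 25.9200; population σ = √(25.9200/6) = 2.0785%
Sharpe = (r̄ − rf) / σ = (0.5000 − 0.22) / 2.0785 = 0.2800 / 2.0785 = 0.1347

0.13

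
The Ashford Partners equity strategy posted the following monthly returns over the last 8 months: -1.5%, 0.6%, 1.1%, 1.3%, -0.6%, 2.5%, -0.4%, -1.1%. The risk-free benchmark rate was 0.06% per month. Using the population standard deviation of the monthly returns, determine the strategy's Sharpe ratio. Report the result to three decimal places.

0.139

r̄ = (-1.5 + 0.6 + 1.1 + 1.3 − 0.6 + 2.5 − 0.4 − 1.1) / 8 = 0.2375%
Population σ = √[Σ(r − r̄)² / 8] = √[13.0388 / 8] = √1.6299 = 1.2767%
Sharpe = (r̄ − rf) / σ = (0.2375 − 0.06) / 1.2767 = 0.1775 / 1.2767 = 0.1390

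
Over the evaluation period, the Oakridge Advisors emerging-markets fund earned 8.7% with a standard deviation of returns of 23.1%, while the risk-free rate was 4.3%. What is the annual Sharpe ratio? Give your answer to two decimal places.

Sharpe = (Rp − Rf) / σp = (8.7% − 4.3%) / 23.1% = 4.40% / 23.1% = 0.1905

0.19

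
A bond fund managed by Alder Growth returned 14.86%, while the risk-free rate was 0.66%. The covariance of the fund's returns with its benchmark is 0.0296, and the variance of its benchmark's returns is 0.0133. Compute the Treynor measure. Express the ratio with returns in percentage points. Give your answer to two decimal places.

6.38

β = Cov / Var = 0.0296 / 0.0133 = 2.2256
Treynor = (Rp − Rf) / β = (14.86% − 0.66%) / 2.2256 = 14.20 / 2.2256 = 6.3803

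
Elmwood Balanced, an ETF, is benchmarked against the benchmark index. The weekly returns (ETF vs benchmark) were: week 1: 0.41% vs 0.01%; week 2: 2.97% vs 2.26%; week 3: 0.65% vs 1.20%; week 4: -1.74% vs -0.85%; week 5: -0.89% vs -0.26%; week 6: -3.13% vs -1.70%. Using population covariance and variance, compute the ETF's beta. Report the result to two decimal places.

1.45

r̄p = -0.2883%,  r̄m = 0.1100%
Cov = Σ(rp − r̄p)(rm − r̄m) / 6 = 2.4530
Var(rm) = Σ(rm − r̄m)² / 6 = 1.6925
β = Cov / Var = 2.4530 / 1.6925 = 1.4493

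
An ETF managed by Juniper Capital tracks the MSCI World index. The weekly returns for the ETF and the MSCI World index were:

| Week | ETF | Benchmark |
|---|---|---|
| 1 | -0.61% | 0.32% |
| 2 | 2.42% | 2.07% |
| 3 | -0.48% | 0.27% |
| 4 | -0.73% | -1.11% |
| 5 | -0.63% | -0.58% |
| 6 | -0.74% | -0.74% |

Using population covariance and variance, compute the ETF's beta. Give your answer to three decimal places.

0.980

r̄p = -0.1283%,  r̄m = 0.0383%
Cov = Σ(rp − r̄p)(rm − r̄m) / 6 = 1.0729
Var(rm) = Σ(rm − r̄m)² / 6 = 1.0946
β = Cov / Var = 1.0729 / 1.0946 = 0.9802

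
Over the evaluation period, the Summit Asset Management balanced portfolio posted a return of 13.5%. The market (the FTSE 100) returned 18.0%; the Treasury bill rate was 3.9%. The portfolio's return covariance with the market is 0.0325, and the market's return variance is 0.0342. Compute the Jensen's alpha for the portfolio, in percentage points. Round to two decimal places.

-3.80

β = Cov / Var = 0.0325 / 0.0342 = 0.9503
E[R] = Rf + β(Rm − Rf) = 3.9% + 0.9503 × (18.0% − 3.9%) = 17.2992%
α = Rp − E[R] = 13.5% − 17.2992% = -3.7992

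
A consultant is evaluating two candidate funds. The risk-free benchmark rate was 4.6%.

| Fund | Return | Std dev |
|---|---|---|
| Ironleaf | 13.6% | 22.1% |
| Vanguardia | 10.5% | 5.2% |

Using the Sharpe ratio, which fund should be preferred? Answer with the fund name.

Ironleaf: Sharpe ratio = (13.6% − 4.6%) / 22.1% = 0.407
Vanguardia: Sharpe ratio = (10.5% − 4.6%) / 5.2% = 1.135
Highest: Vanguardia (1.135).

Vanguardia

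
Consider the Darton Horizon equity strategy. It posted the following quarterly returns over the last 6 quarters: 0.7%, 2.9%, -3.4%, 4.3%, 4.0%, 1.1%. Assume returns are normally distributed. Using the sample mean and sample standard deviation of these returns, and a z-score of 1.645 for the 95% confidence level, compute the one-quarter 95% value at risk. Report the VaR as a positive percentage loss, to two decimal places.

3.10

Mean return r̄ = 9.60 / 6 = 1.6000%
Σ(r − r̄)² = 40.8000; sample σ = √(40.8000/5) = 2.8566%
VaR = −(r̄ − z·σ) = −(1.6000 − 1.645 × 2.8566) = −(-3.0991) = 3.0991%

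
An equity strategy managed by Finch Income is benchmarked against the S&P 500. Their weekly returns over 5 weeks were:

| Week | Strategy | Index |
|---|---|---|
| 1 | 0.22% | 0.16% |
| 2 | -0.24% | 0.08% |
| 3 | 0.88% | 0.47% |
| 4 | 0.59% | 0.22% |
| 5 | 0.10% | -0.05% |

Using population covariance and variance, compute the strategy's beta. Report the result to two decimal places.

r̄p = 0.3100%,  r̄m = 0.1760%
Cov = Σ(rp − r̄p)(rm − r̄m) / 5 = 0.0563
Var(rm) = Σ(rm − r̄m)² / 5 = 0.0298
β = Cov / Var = 0.0563 / 0.0298 = 1.8893

1.89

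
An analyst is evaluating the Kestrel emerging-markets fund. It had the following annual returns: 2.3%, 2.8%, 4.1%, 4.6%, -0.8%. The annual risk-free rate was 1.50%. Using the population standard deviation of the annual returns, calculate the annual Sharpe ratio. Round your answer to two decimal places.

0.58

r̄ = (2.3 + 2.8 + 4.1 + 4.6 − 0.8) / 5 = 2.6000%
Population σ = √[Σ(r − r̄)² / 5] = √[17.9400 / 5] = √3.5880 = 1.8942%
Sharpe = (r̄ − rf) / σ = (2.6000 − 1.5) / 1.8942 = 1.1000 / 1.8942 = 0.5807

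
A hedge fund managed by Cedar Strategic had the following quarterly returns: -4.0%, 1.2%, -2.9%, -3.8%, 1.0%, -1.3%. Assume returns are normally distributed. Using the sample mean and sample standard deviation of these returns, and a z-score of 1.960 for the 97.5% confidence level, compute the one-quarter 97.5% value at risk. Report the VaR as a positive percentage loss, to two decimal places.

r̄ = (-4 + 1.2 − 2.9 − 3.8 + 1 − 1.3) / 6 = -9.80 / 6 = -1.6333%
Sample std dev = √[26.9733 / 5] = 2.3226%
VaR = −(r̄ − z·σ) = −(-1.6333 − 1.960 × 2.3226) = −(-6.1856) = 6.1856%

6.19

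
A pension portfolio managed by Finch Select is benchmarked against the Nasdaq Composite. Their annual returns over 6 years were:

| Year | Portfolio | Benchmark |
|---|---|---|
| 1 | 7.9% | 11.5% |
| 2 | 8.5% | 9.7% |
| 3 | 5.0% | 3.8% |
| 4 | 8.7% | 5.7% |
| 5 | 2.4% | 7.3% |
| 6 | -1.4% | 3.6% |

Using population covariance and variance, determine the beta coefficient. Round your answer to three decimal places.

r̄p = 5.1833%,  r̄m = 6.9333%
Cov = Σ(rp − r̄p)(rm − r̄m) / 6 = 6.4572
Var(rm) = Σ(rm − r̄m)² / 6 = 8.5156
β = Cov / Var = 6.4572 / 8.5156 = 0.7583

0.758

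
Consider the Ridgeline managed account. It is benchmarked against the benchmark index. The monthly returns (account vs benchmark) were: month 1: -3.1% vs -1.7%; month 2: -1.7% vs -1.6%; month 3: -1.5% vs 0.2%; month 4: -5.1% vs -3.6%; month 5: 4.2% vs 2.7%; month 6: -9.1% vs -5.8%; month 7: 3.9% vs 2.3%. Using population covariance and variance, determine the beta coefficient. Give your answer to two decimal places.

r̄p = -1.7714%,  r̄m = -1.0714%
Cov = Σ(rp − r̄p)(rm − r̄m) / 7 = 12.2649
Var(rm) = Σ(rm − r̄m)² / 7 = 8.0906
β = Cov / Var = 12.2649 / 8.0906 = 1.5159

1.52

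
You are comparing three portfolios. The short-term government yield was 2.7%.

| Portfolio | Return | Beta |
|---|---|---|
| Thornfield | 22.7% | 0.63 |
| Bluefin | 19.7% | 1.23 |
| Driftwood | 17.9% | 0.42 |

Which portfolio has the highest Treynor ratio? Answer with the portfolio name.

Thornfield: Treynor = (22.7% − 2.7%) / 0.63 = 31.746
Bluefin: Treynor = (19.7% − 2.7%) / 1.23 = 13.821
Driftwood: Treynor = (17.9% − 2.7%) / 0.42 = 36.190
Highest: Driftwood (36.190).

Driftwood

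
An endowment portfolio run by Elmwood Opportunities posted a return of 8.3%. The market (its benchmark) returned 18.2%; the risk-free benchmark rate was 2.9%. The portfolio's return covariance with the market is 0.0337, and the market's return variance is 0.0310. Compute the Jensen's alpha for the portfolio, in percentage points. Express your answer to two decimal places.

β = Cov / Var = 0.0337 / 0.0310 = 1.0871
E[R] = Rf + β(Rm − Rf) = 2.9% + 1.0871 × (18.2% − 2.9%) = 19.5326%
α = Rp − E[R] = 8.3% − 19.5326% = -11.2326

-11.23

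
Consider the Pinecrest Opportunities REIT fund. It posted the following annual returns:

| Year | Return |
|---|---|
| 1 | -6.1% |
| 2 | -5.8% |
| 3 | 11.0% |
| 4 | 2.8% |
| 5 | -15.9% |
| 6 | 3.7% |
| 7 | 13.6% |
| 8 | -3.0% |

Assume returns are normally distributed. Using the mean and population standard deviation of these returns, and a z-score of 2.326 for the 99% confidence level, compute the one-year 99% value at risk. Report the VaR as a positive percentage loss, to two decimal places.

Mean return r̄ = 0.30 / 8 = 0.0375%
Population std dev = √[660.1388 / 8] = 9.0839%
VaR = −(r̄ − z·σ) = −(0.0375 − 2.326 × 9.0839) = −(-21.0917) = 21.0917%

21.09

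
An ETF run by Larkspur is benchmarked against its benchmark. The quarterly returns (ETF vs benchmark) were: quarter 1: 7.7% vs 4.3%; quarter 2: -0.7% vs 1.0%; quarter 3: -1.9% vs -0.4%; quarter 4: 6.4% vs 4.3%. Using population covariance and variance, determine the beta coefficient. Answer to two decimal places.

r̄p = 2.8750%,  r̄m = 2.3000%
Cov = Σ(rp − r̄p)(rm − r̄m) / 4 = 8.5600
Var(rm) = Σ(rm − r̄m)² / 4 = 4.2450
β = Cov / Var = 8.5600 / 4.2450 = 2.0165

2.02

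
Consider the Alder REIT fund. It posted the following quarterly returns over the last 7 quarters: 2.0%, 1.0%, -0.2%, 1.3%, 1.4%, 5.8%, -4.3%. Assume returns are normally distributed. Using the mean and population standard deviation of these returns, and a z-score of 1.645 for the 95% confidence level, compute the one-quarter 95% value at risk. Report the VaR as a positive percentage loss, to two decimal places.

Mean return r̄ = 7.00 / 7 = 1.0000%
Population std dev = √[53.8200 / 7] = 2.7728%
VaR = −(r̄ − z·σ) = −(1.0000 − 1.645 × 2.7728) = −(-3.5613) = 3.5613%

3.56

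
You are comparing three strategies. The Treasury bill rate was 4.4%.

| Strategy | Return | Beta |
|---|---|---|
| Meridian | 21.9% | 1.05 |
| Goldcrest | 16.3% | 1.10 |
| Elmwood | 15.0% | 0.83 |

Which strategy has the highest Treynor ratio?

Meridian: Treynor = (21.9% − 4.4%) / 1.05 = 16.667
Goldcrest: Treynor = (16.3% − 4.4%) / 1.10 = 10.818
Elmwood: Treynor = (15.0% − 4.4%) / 0.83 = 12.771
Highest: Meridian (16.667).

Meridian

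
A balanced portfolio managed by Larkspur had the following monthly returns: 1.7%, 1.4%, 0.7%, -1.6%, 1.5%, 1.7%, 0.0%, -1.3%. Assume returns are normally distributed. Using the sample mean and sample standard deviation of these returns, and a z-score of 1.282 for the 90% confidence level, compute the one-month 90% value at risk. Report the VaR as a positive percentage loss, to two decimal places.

1.21

Mean return r̄ = 4.10 / 8 = 0.5125%
Σ(r − r̄)² = 12.6288; sample σ = √(12.6288/7) = 1.3432%
VaR = −(r̄ − z·σ) = −(0.5125 − 1.282 × 1.3432) = −(-1.2095) = 1.2095%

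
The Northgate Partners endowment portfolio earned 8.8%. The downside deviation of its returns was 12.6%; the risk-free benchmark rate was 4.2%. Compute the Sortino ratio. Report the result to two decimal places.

0.37

Sortino = (Rp − Rf) / σd = (8.8% − 4.2%) / 12.6% = 4.60% / 12.6% = 0.3651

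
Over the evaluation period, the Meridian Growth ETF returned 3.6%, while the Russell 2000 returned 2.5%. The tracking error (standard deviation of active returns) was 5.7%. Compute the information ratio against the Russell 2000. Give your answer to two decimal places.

0.19

IR = (Rp − Rb) / TE = (3.6% − 2.5%) / 5.7% = 1.10% / 5.7% = 0.1930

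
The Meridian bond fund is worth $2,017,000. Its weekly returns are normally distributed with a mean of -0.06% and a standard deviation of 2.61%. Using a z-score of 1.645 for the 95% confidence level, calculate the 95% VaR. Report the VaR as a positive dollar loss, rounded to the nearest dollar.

Return at the 95% tail: μ − z·σ = -0.06% − 1.645 × 2.61% = -0.06 − 4.29345 = -4.35345%
VaR = −(-4.35345%) × $2,017,000 = 4.35345% × $2,017,000 = $87,809

$87,809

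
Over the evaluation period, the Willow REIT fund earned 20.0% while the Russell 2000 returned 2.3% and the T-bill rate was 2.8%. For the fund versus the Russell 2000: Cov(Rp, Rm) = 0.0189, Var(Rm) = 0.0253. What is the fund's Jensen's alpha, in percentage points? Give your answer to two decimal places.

β = Cov / Var = 0.0189 / 0.0253 = 0.7470
E[R] = Rf + β(Rm − Rf) = 2.8% + 0.7470 × (2.3% − 2.8%) = 2.4265%
α = Rp − E[R] = 20.0% − 2.4265% = 17.5735

17.57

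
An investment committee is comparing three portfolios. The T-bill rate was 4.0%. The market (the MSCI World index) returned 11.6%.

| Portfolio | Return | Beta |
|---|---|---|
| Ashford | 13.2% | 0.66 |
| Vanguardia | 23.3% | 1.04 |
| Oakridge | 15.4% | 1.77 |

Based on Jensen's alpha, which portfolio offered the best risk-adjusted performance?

Ashford: α = 13.2% − [4.0% + 0.66 × (11.6% − 4.0%)] = 4.184
Vanguardia: α = 23.3% − [4.0% + 1.04 × (11.6% − 4.0%)] = 11.396
Oakridge: α = 15.4% − [4.0% + 1.77 × (11.6% − 4.0%)] = -2.052
Highest: Vanguardia (11.396).

Vanguardia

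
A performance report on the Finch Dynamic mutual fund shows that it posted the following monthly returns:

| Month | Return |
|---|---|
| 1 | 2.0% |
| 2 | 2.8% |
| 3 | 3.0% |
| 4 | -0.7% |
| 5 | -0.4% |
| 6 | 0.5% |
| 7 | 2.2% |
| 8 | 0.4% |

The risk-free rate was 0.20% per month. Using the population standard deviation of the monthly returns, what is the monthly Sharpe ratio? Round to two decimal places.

0.76

μ = (2 + 2.8 + 3 − 0.7 − 0.4 + 0.5 + 2.2 + 0.4) / 8 = 1.2250%
Population std dev = √[14.7350 / 8] = 1.3572%
Sharpe = (μ − rf) / σ = (1.2250 − 0.2) / 1.3572 = 1.0250 / 1.3572 = 0.7552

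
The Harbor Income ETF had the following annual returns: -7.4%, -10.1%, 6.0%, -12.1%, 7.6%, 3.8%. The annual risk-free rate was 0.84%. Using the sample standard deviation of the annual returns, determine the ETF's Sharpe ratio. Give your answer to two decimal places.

-0.33

Mean return r̄ = -12.20 / 6 = -2.0333%
Sample std dev = √[386.5733 / 5] = 8.7929%
Sharpe = (r̄ − rf) / σ = (-2.0333 − 0.84) / 8.7929 = -2.8733 / 8.7929 = -0.3268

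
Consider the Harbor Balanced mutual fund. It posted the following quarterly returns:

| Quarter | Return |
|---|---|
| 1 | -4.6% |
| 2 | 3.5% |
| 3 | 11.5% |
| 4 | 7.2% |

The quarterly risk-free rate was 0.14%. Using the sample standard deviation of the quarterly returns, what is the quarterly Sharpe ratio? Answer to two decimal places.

Mean return r̄ = 17.60 / 4 = 4.4000%
Sample std dev = √[140.0600 / 3] = 6.8328%
Sharpe = (r̄ − rf) / σ = (4.4000 − 0.14) / 6.8328 = 4.2600 / 6.8328 = 0.6235

0.62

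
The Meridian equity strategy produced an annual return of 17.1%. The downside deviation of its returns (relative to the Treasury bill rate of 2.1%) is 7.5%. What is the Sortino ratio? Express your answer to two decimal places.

Sortino = (Rp − Rf) / σd = (17.1% − 2.1%) / 7.5% = 15.00% / 7.5% = 2.0000

2.00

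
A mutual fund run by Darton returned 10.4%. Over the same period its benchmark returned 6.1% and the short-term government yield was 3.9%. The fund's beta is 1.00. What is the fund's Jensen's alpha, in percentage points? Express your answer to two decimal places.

CAPM expected return = Rf + β(Rm − Rf) = 3.9% + 1.00 × (6.1% − 3.9%) = 3.9 + 1.00 × 2.20 = 6.1000%
Jensen's α = Rp − E[R] = 10.4% − 6.1000% = 4.3000

4.30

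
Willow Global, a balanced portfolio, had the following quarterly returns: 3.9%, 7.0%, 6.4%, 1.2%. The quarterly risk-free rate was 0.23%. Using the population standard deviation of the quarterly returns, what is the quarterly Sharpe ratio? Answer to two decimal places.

1.92

μ = (3.9 + 7 + 6.4 + 1.2) / 4 = 18.50 / 4 = 4.6250%
Σ(r − μ)² = (3.9 − 4.6250)² + (7 − 4.6250)² + … = 21.0475
population σ = √(21.0475 / 4) = √5.2619 = 2.2939%
Sharpe = (μ − rf) / σ = (4.6250 − 0.23) / 2.2939 = 4.3950 / 2.2939 = 1.9160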